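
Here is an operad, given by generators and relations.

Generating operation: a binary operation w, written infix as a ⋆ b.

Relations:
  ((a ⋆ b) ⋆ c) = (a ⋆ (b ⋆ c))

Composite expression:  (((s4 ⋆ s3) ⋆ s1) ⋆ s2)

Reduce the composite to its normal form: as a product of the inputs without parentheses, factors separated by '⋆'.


s4 ⋆ s3 ⋆ s1 ⋆ s2

All parenthesizations of w agree; list the s-inputs left to right.
(s4 ⋆ s3) unparenthesizes to s4 ⋆ s3
((s4 ⋆ s3) ⋆ s1) unparenthesizes to s4 ⋆ s3 ⋆ s1
(((s4 ⋆ s3) ⋆ s1) ⋆ s2) unparenthesizes to s4 ⋆ s3 ⋆ s1 ⋆ s2


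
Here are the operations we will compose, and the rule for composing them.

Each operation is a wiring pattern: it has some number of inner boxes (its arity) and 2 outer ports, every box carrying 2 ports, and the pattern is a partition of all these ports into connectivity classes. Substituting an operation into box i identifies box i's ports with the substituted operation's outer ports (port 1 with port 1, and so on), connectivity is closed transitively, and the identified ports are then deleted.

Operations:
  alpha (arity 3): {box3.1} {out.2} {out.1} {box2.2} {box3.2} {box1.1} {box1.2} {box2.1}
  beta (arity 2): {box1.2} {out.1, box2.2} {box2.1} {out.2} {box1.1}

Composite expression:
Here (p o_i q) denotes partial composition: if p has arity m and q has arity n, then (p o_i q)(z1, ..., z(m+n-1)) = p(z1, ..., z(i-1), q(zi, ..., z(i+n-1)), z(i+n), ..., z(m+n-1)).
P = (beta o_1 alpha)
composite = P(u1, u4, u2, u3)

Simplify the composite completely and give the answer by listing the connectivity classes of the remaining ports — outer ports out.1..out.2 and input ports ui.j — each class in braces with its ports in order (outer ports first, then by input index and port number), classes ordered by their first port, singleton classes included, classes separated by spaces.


{out.1, u3.2} {out.2} {u1.1} {u1.2} {u2.1} {u2.2} {u3.1} {u4.1} {u4.2}

After gluing at beta, chains via deleted ports link the u-ports.
through alpha, on inputs (u1, u4, u2): {out.1} {out.2} {u1.1} {u1.2} {u2.1} {u2.2} {u4.1} {u4.2} (out.j = stage outer ports)
through beta, on inputs (u1, u4, u2, u3): {out.1, u3.2} {out.2} {u1.1} {u1.2} {u2.1} {u2.2} {u3.1} {u4.1} {u4.2} (out.j = stage outer ports)


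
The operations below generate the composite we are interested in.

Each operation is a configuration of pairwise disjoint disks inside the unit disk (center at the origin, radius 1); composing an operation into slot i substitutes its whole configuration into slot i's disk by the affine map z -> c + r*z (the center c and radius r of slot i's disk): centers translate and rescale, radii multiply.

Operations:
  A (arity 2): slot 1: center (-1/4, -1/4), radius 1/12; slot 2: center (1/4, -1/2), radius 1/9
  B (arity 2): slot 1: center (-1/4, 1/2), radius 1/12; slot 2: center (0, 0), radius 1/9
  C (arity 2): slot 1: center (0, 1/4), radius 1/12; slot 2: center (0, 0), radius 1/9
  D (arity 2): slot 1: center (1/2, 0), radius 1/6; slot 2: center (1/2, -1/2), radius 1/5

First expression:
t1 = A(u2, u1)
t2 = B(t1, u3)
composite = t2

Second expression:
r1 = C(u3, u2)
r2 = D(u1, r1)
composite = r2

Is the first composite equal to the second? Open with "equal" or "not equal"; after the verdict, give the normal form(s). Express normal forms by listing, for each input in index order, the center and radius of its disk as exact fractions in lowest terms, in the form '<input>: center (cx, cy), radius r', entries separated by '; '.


The first composite normalizes to u1: center (-11/48, 11/24), radius 1/108; u2: center (-13/48, 23/48), radius 1/144; u3: center (0, 0), radius 1/9
The second composite normalizes to u1: center (1/2, 0), radius 1/6; u2: center (1/2, -1/2), radius 1/45; u3: center (1/2, -9/20), radius 1/60
The forms do not match — not equal.

not equal; the first gives u1: center (-11/48, 11/24), radius 1/108; u2: center (-13/48, 23/48), radius 1/144; u3: center (0, 0), radius 1/9 and the second u1: center (1/2, 0), radius 1/6; u2: center (1/2, -1/2), radius 1/45; u3: center (1/2, -9/20), radius 1/60


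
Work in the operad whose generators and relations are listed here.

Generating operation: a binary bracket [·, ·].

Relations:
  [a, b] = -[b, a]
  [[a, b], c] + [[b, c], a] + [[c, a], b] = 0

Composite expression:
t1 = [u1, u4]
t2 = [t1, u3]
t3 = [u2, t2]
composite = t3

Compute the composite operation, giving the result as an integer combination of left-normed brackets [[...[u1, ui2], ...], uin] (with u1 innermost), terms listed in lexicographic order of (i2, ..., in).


-[[[u1, u4], u3], u2]

In the tensor algebra, words opening u1 carry the u1-anchored form.
Composite bracket: [u2, [[u1, u4], u3]]
The bracket unfolds into 8 signed words via [a, b] = ab - ba (2^3 = 8).
Only words starting with u1 matter:
  sign of u1u4u3u2 is -1, so it contributes -[[[u1, u4], u3], u2]


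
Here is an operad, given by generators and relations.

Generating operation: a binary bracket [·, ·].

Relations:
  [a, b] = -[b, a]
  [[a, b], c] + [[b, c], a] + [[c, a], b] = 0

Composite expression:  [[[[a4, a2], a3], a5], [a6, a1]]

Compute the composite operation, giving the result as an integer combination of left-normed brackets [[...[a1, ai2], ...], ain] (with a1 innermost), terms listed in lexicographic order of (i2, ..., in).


-[[[[[a1, a6], a2], a4], a3], a5] + [[[[[a1, a6], a3], a2], a4], a5] - [[[[[a1, a6], a3], a4], a2], a5] + [[[[[a1, a6], a4], a2], a3], a5] + [[[[[a1, a6], a5], a2], a4], a3] - [[[[[a1, a6], a5], a3], a2], a4] + [[[[[a1, a6], a5], a3], a4], a2] - [[[[[a1, a6], a5], a4], a2], a3]

In the tensor algebra, words opening a1 carry the a1-anchored form.
Composite bracket: [[[[a4, a2], a3], a5], [a6, a1]]
Applying ab - ba throughout gives 32 signed words (2^5 = 32).
The a1-initial words carry the normal form:
  a1a6a2a4a3a5 appears with sign -1, giving the term -[[[[[a1, a6], a2], a4], a3], a5]
  a1a6a3a2a4a5 appears with sign +1, giving the term +[[[[[a1, a6], a3], a2], a4], a5]
  a1a6a3a4a2a5 appears with sign -1, giving the term -[[[[[a1, a6], a3], a4], a2], a5]
  a1a6a4a2a3a5 appears with sign +1, giving the term +[[[[[a1, a6], a4], a2], a3], a5]
  a1a6a5a2a4a3 appears with sign +1, giving the term +[[[[[a1, a6], a5], a2], a4], a3]
  a1a6a5a3a2a4 appears with sign -1, giving the term -[[[[[a1, a6], a5], a3], a2], a4]
  a1a6a5a3a4a2 appears with sign +1, giving the term +[[[[[a1, a6], a5], a3], a4], a2]
  a1a6a5a4a2a3 appears with sign -1, giving the term -[[[[[a1, a6], a5], a4], a2], a3]


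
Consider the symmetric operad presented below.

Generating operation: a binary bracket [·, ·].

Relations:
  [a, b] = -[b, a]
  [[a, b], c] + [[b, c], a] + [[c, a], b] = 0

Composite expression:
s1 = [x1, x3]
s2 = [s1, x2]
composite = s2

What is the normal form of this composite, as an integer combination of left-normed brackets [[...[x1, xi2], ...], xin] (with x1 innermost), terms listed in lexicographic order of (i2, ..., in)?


A multilinear Lie element is pinned by x1-initial words (x1 innermost).
Composite bracket: [[x1, x3], x2]
The bracket unfolds into 4 signed words via [a, b] = ab - ba (2^2 = 4).
Coefficients come from the x1-initial words:
  x1x3x2 appears with sign +1, giving the term +[[x1, x3], x2]

[[x1, x3], x2]


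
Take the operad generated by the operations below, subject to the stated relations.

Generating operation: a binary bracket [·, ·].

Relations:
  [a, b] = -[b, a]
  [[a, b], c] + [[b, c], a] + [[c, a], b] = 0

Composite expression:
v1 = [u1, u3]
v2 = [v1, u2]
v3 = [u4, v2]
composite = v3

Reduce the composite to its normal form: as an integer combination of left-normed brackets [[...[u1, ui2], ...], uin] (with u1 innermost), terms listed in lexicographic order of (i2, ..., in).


-[[[u1, u3], u2], u4]

Antisymmetry and Jacobi reduce to u1-anchored left-normed brackets.
Composite bracket: [u4, [[u1, u3], u2]]
Under [a, b] = ab - ba we get 8 signed associative words (2^3 = 8).
Coefficients come from the u1-initial words:
  sign of u1u3u2u4 is -1, so it contributes -[[[u1, u3], u2], u4]


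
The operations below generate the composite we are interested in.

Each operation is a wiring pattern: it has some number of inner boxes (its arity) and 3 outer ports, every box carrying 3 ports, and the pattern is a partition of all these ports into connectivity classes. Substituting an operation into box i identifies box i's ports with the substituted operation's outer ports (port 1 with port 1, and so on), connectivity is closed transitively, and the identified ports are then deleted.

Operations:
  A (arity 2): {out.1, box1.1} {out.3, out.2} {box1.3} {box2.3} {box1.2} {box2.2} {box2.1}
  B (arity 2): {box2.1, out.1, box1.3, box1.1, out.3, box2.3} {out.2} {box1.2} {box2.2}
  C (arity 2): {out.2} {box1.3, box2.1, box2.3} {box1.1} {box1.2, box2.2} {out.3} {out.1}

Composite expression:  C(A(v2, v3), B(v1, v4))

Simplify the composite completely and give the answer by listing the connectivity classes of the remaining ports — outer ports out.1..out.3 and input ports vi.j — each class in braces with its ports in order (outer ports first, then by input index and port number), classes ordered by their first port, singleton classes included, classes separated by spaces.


Substituting into C glues patterns; closure does the rest.
stage A: inputs (v2, v3), connectivity {out.1, v2.1} {out.2, out.3} {v2.2} {v2.3} {v3.1} {v3.2} {v3.3}, out.j its boundary
stage B: inputs (v1, v4), connectivity {out.1, out.3, v1.1, v1.3, v4.1, v4.3} {out.2} {v1.2} {v4.2}, out.j its boundary
stage C: inputs (v2, v3, v1, v4), connectivity {out.1} {out.2} {out.3} {v1.1, v1.3, v4.1, v4.3} {v1.2} {v2.1} {v2.2} {v2.3} {v3.1} {v3.2} {v3.3} {v4.2}, out.j its boundary

{out.1} {out.2} {out.3} {v1.1, v1.3, v4.1, v4.3} {v1.2} {v2.1} {v2.2} {v2.3} {v3.1} {v3.2} {v3.3} {v4.2}


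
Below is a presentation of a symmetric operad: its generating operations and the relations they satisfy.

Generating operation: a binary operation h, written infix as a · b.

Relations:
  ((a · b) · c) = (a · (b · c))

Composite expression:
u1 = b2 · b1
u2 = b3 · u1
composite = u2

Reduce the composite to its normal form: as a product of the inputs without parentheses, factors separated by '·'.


Associativity of h dissolves the nesting; only the b-input order survives.
(b2 · b1) spells out as b2 · b1
(b3 · (b2 · b1)) spells out as b3 · b2 · b1

b3 · b2 · b1


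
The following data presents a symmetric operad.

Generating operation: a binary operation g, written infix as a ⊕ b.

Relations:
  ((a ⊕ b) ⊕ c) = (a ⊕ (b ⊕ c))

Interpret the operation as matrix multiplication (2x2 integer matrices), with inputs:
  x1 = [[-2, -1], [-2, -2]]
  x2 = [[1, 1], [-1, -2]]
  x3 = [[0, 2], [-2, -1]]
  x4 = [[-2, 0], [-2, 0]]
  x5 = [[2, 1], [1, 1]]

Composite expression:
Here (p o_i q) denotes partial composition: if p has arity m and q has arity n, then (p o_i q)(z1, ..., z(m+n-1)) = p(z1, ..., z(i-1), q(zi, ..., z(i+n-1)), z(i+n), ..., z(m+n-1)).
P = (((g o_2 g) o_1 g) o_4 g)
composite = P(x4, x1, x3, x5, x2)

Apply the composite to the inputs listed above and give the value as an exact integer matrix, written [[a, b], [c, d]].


[[-4, -6], [-4, -6]]

(x4 ⊕ x1) = [[4, 2], [4, 2]]
(x5 ⊕ x2) = [[1, 0], [0, -1]]
(x3 ⊕ (x5 ⊕ x2)) = [[0, -2], [-2, 1]]
((x4 ⊕ x1) ⊕ (x3 ⊕ (x5 ⊕ x2))) = [[-4, -6], [-4, -6]]


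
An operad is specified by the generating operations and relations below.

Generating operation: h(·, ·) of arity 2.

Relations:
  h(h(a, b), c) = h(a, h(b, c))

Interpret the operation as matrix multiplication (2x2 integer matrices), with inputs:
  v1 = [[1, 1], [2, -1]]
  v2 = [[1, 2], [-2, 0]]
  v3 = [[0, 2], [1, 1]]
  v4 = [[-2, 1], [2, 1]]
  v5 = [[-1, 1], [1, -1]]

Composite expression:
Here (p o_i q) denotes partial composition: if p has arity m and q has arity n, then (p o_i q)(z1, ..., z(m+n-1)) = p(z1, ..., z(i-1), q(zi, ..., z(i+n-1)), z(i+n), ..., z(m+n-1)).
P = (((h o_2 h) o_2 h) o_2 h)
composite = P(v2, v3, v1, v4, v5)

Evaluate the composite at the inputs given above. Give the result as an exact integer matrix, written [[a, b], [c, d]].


[[32, -32], [-28, 28]]

h(v3, v1) = [[4, -2], [3, 0]]
h(h(v3, v1), v4) = [[-12, 2], [-6, 3]]
h(h(h(v3, v1), v4), v5) = [[14, -14], [9, -9]]
h(v2, h(h(h(v3, v1), v4), v5)) = [[32, -32], [-28, 28]]


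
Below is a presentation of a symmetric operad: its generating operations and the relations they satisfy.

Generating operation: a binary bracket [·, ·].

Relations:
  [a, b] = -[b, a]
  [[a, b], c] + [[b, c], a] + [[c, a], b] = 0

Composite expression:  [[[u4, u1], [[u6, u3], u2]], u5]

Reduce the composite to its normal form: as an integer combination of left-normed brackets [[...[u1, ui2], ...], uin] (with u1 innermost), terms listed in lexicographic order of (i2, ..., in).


Skip Jacobi rewriting: expand, keep u1-initial words, read off terms.
Composite bracket: [[[u4, u1], [[u6, u3], u2]], u5]
Full expansion: 32 signed words from ab - ba (2^5 = 32).
Keep just the words that open with u1:
  from u1u4u2u3u6u5, sign -1: term -[[[[[u1, u4], u2], u3], u6], u5]
  from u1u4u2u6u3u5, sign +1: term +[[[[[u1, u4], u2], u6], u3], u5]
  from u1u4u3u6u2u5, sign +1: term +[[[[[u1, u4], u3], u6], u2], u5]
  from u1u4u6u3u2u5, sign -1: term -[[[[[u1, u4], u6], u3], u2], u5]

-[[[[[u1, u4], u2], u3], u6], u5] + [[[[[u1, u4], u2], u6], u3], u5] + [[[[[u1, u4], u3], u6], u2], u5] - [[[[[u1, u4], u6], u3], u2], u5]


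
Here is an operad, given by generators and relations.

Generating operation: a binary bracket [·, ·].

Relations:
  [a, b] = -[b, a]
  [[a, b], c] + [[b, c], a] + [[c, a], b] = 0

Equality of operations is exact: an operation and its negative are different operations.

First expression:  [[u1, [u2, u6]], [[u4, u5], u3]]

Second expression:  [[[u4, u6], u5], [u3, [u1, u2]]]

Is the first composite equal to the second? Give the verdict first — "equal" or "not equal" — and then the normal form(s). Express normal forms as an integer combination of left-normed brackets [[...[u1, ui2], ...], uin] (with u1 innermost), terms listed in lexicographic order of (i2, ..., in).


The first expression, normalized: -[[[[[u1, u2], u6], u3], u4], u5] + [[[[[u1, u2], u6], u3], u5], u4] + [[[[[u1, u2], u6], u4], u5], u3] - [[[[[u1, u2], u6], u5], u4], u3] + [[[[[u1, u6], u2], u3], u4], u5] - [[[[[u1, u6], u2], u3], u5], u4] - [[[[[u1, u6], u2], u4], u5], u3] + [[[[[u1, u6], u2], u5], u4], u3]
The second expression, normalized: [[[[[u1, u2], u3], u4], u6], u5] - [[[[[u1, u2], u3], u5], u4], u6] + [[[[[u1, u2], u3], u5], u6], u4] - [[[[[u1, u2], u3], u6], u4], u5]
Distinct normal forms: not equal.

not equal — first -[[[[[u1, u2], u6], u3], u4], u5] + [[[[[u1, u2], u6], u3], u5], u4] + [[[[[u1, u2], u6], u4], u5], u3] - [[[[[u1, u2], u6], u5], u4], u3] + [[[[[u1, u6], u2], u3], u4], u5] - [[[[[u1, u6], u2], u3], u5], u4] - [[[[[u1, u6], u2], u4], u5], u3] + [[[[[u1, u6], u2], u5], u4], u3], second [[[[[u1, u2], u3], u4], u6], u5] - [[[[[u1, u2], u3], u5], u4], u6] + [[[[[u1, u2], u3], u5], u6], u4] - [[[[[u1, u2], u3], u6], u4], u5]


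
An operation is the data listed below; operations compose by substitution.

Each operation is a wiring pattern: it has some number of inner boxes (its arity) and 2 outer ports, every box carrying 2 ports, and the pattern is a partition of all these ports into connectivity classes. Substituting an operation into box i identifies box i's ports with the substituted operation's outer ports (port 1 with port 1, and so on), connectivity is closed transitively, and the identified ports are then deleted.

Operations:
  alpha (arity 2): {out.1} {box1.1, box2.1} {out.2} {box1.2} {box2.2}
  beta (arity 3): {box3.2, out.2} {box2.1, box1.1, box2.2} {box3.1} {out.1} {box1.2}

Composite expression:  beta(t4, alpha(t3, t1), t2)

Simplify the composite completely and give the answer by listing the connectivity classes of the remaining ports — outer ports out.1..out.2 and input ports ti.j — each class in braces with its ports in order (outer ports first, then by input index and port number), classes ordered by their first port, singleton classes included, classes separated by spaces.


{out.1} {out.2, t2.2} {t1.1, t3.1} {t1.2} {t2.1} {t3.2} {t4.1} {t4.2}

After gluing at beta, chains via deleted ports link the t-ports.
alpha over (t3, t1) gives {out.1} {out.2} {t1.1, t3.1} {t1.2} {t3.2}, out.j being that stage's outer ports
beta over (t4, t3, t1, t2) gives {out.1} {out.2, t2.2} {t1.1, t3.1} {t1.2} {t2.1} {t3.2} {t4.1} {t4.2}, out.j being that stage's outer ports


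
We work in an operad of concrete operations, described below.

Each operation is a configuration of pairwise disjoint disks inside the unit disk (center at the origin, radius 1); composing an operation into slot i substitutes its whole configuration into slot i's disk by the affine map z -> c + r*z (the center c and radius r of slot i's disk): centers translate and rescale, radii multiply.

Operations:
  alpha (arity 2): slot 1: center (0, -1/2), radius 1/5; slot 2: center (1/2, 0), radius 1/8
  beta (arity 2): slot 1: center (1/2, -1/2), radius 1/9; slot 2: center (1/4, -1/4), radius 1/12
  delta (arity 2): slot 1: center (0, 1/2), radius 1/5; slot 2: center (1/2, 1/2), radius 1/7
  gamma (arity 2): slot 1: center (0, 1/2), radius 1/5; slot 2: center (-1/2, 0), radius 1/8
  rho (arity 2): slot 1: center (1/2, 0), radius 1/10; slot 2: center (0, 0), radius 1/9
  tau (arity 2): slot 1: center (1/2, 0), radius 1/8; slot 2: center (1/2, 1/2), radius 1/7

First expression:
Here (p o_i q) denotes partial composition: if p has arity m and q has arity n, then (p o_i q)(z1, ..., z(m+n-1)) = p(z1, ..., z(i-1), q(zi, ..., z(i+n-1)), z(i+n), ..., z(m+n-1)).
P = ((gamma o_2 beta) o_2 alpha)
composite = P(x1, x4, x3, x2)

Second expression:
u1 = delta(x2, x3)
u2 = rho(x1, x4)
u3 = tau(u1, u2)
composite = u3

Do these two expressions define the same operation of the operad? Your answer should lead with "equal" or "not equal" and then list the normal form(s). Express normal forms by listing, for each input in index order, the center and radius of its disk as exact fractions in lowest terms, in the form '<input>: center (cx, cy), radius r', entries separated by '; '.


not equal: they reduce to x1: center (0, 1/2), radius 1/5; x2: center (-15/32, -1/32), radius 1/96; x3: center (-31/72, -1/16), radius 1/576; x4: center (-7/16, -5/72), radius 1/360 and x1: center (4/7, 1/2), radius 1/70; x2: center (1/2, 1/16), radius 1/40; x3: center (9/16, 1/16), radius 1/56; x4: center (1/2, 1/2), radius 1/63


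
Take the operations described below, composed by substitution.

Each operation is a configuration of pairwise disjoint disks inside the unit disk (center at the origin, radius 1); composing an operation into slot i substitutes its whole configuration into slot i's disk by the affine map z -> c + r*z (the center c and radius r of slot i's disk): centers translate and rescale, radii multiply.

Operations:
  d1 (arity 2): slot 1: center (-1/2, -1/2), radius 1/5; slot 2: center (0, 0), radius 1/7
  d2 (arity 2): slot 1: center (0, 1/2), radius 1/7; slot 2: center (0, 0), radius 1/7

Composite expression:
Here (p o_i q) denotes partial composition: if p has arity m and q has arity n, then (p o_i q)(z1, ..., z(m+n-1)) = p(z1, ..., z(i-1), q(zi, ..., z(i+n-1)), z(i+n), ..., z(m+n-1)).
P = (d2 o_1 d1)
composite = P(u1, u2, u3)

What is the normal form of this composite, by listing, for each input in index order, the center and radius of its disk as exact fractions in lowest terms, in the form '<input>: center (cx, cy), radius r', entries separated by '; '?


Affine substitution under d2: radii multiply and u-centers shift.
tracing u1 down its 2-map path: center (-1/14, 3/7), radius 1/35
tracing u2 down its 2-map path: center (0, 1/2), radius 1/49
tracing u3 down its 1-map path: center (0, 0), radius 1/7

u1: center (-1/14, 3/7), radius 1/35; u2: center (0, 1/2), radius 1/49; u3: center (0, 0), radius 1/7


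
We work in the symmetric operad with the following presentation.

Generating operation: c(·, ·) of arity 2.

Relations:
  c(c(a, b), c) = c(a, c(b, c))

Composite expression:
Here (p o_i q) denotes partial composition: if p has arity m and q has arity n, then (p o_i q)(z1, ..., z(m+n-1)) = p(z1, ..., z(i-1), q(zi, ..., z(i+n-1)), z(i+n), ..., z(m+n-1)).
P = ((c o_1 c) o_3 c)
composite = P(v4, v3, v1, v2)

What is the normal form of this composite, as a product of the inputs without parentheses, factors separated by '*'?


v4 * v3 * v1 * v2


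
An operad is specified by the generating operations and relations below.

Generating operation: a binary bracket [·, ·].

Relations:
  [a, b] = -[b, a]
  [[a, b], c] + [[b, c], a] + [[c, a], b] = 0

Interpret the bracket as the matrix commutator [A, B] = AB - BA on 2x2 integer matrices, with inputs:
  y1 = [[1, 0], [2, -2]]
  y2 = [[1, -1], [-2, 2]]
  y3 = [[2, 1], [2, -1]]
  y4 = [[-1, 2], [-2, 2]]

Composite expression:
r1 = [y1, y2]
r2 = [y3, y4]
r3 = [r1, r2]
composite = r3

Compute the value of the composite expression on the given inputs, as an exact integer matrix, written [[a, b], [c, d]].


[[-36, 0], [-48, 36]]

[y1, y2] = [[2, -3], [4, -2]]
[y3, y4] = [[-6, 9], [0, 6]]
[[y1, y2], [y3, y4]] = [[-36, 0], [-48, 36]]


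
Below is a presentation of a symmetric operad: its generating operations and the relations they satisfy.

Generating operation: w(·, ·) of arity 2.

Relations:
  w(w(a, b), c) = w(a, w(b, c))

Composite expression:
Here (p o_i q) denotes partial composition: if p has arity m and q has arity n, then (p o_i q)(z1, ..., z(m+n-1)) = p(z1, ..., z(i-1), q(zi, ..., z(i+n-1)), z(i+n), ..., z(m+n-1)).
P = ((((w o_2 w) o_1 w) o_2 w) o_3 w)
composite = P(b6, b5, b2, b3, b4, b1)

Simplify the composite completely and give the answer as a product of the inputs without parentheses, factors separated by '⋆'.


b6 ⋆ b5 ⋆ b2 ⋆ b3 ⋆ b4 ⋆ b1

The w-tree's shape is irrelevant; the b-reading-order decides.
w(b2, b3) spells out as b2 ⋆ b3
w(b5, w(b2, b3)) spells out as b5 ⋆ b2 ⋆ b3
w(b6, w(b5, w(b2, b3))) spells out as b6 ⋆ b5 ⋆ b2 ⋆ b3
w(b4, b1) spells out as b4 ⋆ b1
w(w(b6, w(b5, w(b2, b3))), w(b4, b1)) spells out as b6 ⋆ b5 ⋆ b2 ⋆ b3 ⋆ b4 ⋆ b1


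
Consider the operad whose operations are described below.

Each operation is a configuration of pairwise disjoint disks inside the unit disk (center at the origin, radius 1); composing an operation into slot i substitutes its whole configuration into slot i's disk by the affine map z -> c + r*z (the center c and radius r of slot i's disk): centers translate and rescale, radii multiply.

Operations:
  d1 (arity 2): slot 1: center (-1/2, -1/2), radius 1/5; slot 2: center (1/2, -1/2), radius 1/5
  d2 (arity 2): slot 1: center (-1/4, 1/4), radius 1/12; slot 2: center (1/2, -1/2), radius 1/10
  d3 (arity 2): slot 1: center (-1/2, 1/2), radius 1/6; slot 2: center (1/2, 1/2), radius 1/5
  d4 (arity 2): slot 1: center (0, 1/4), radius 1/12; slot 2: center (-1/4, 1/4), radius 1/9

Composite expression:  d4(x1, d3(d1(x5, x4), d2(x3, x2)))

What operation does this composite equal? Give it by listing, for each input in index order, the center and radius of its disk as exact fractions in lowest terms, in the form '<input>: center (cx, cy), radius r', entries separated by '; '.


x1: center (0, 1/4), radius 1/12; x2: center (-11/60, 53/180), radius 1/450; x3: center (-1/5, 14/45), radius 1/540; x4: center (-8/27, 8/27), radius 1/270; x5: center (-17/54, 8/27), radius 1/270

Each x-disk chains the slot maps above it in d4; radii multiply.
x1: after 1 affine step, its disk has center (0, 1/4), radius 1/12
x5: after 3 affine steps, its disk has center (-17/54, 8/27), radius 1/270
x4: after 3 affine steps, its disk has center (-8/27, 8/27), radius 1/270
x3: after 3 affine steps, its disk has center (-1/5, 14/45), radius 1/540
x2: after 3 affine steps, its disk has center (-11/60, 53/180), radius 1/450


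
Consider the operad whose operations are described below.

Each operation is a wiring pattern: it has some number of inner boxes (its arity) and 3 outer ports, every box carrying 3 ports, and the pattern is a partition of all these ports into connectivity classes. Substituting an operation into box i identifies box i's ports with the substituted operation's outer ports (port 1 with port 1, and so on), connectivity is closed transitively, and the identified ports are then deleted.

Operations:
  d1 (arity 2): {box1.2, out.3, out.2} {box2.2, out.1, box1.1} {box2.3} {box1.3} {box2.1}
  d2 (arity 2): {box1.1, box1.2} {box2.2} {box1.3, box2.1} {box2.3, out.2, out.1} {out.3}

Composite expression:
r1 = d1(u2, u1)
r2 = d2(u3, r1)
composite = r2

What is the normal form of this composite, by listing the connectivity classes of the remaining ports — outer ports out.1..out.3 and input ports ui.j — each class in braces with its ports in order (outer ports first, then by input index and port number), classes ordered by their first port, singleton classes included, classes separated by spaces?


{out.1, out.2, u2.2} {out.3} {u1.1} {u1.2, u2.1, u3.3} {u1.3} {u2.3} {u3.1, u3.2}


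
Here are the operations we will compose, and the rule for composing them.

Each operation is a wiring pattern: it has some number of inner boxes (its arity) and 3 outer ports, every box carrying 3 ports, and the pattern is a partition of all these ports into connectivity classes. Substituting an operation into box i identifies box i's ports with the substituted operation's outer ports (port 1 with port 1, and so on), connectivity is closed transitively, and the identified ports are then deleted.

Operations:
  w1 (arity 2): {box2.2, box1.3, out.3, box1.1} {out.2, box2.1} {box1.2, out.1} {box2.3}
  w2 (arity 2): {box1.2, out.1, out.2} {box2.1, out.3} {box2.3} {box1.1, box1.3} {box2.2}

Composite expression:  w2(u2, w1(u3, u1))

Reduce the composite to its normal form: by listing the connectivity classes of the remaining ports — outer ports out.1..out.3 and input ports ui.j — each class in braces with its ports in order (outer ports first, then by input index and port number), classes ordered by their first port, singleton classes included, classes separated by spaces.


Connectivity passes through glued w2-boundaries; trace each wire chain.
composing w1 on (u3, u1), with out.j its own outer ports: {out.1, u3.2} {out.2, u1.1} {out.3, u1.2, u3.1, u3.3} {u1.3}
composing w2 on (u2, u3, u1), with out.j its own outer ports: {out.1, out.2, u2.2} {out.3, u3.2} {u1.1} {u1.2, u3.1, u3.3} {u1.3} {u2.1, u2.3}

{out.1, out.2, u2.2} {out.3, u3.2} {u1.1} {u1.2, u3.1, u3.3} {u1.3} {u2.1, u2.3}


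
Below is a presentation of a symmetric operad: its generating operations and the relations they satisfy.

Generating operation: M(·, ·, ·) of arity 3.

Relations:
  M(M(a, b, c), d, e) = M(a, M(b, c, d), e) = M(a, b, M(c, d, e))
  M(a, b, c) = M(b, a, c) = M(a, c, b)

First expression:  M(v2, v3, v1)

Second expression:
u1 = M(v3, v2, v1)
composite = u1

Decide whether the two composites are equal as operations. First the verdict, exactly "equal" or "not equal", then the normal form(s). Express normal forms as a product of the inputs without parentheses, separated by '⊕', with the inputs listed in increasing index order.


equal: each reduces to v1 ⊕ v2 ⊕ v3

The first composite normalizes to v1 ⊕ v2 ⊕ v3
The second composite normalizes to v1 ⊕ v2 ⊕ v3
One common form — equal.


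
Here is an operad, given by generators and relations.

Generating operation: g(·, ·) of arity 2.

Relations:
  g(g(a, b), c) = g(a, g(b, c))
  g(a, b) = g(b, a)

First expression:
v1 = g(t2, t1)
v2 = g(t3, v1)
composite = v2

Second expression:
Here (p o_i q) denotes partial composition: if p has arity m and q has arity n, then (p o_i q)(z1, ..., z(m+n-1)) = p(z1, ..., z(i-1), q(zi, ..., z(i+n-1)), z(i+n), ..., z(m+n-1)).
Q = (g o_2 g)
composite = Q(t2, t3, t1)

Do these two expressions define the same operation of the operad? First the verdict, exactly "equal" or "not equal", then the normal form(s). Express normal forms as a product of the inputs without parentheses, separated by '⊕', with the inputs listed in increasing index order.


equal; the common form is t1 ⊕ t2 ⊕ t3

The first composite normalizes to t1 ⊕ t2 ⊕ t3
The second composite normalizes to t1 ⊕ t2 ⊕ t3
Identical normal forms: equal.


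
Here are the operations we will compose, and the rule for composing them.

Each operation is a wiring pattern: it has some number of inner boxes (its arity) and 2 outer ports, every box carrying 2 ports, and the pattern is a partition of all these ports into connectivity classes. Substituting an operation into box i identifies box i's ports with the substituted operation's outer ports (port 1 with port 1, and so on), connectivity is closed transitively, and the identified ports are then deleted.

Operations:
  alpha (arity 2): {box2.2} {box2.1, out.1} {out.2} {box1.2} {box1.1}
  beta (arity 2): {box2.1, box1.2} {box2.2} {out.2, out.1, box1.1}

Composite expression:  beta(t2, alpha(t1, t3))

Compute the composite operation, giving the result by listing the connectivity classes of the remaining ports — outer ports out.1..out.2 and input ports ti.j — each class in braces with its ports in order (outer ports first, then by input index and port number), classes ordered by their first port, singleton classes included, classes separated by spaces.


Two ports join when wires chain via beta-identified ports.
after alpha, the pattern on (t1, t3) reads {out.1, t3.1} {out.2} {t1.1} {t1.2} {t3.2} (out.j = its outer ports)
after beta, the pattern on (t2, t1, t3) reads {out.1, out.2, t2.1} {t1.1} {t1.2} {t2.2, t3.1} {t3.2} (out.j = its outer ports)

{out.1, out.2, t2.1} {t1.1} {t1.2} {t2.2, t3.1} {t3.2}


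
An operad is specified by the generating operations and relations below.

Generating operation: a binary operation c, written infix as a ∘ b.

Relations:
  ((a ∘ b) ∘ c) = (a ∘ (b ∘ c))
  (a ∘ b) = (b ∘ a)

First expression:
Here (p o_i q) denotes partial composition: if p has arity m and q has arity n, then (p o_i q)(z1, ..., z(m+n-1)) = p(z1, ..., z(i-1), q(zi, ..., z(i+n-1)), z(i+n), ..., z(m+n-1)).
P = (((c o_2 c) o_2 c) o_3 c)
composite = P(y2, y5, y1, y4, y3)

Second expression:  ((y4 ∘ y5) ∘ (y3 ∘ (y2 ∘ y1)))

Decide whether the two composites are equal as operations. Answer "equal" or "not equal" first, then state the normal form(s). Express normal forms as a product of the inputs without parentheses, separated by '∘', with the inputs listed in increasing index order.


equal: each reduces to y1 ∘ y2 ∘ y3 ∘ y4 ∘ y5

Reducing the first expression gives y1 ∘ y2 ∘ y3 ∘ y4 ∘ y5
Reducing the second expression gives y1 ∘ y2 ∘ y3 ∘ y4 ∘ y5
The forms coincide; equal.


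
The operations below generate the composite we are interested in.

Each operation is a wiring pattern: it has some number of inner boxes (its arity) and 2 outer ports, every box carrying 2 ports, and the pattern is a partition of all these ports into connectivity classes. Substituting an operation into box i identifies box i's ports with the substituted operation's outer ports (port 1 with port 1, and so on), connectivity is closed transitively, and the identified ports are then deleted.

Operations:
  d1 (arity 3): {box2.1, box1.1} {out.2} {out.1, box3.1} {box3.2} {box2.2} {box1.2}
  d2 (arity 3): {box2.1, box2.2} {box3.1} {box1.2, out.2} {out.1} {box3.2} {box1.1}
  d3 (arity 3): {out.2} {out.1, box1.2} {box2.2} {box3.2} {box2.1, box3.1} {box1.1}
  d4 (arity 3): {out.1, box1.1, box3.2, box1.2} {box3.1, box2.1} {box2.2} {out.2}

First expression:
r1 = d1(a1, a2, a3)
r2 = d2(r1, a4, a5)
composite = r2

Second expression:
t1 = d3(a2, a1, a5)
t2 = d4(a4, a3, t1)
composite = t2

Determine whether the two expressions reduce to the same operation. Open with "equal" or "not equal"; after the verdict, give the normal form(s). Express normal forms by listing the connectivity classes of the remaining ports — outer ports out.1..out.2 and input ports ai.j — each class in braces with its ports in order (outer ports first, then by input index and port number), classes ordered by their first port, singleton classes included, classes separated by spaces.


not equal; the first gives {out.1} {out.2} {a1.1, a2.1} {a1.2} {a2.2} {a3.1} {a3.2} {a4.1, a4.2} {a5.1} {a5.2} and the second {out.1, a4.1, a4.2} {out.2} {a1.1, a5.1} {a1.2} {a2.1} {a2.2, a3.1} {a3.2} {a5.2}

Reducing the first expression gives {out.1} {out.2} {a1.1, a2.1} {a1.2} {a2.2} {a3.1} {a3.2} {a4.1, a4.2} {a5.1} {a5.2}
Reducing the second expression gives {out.1, a4.1, a4.2} {out.2} {a1.1, a5.1} {a1.2} {a2.1} {a2.2, a3.1} {a3.2} {a5.2}
They disagree, so not equal.


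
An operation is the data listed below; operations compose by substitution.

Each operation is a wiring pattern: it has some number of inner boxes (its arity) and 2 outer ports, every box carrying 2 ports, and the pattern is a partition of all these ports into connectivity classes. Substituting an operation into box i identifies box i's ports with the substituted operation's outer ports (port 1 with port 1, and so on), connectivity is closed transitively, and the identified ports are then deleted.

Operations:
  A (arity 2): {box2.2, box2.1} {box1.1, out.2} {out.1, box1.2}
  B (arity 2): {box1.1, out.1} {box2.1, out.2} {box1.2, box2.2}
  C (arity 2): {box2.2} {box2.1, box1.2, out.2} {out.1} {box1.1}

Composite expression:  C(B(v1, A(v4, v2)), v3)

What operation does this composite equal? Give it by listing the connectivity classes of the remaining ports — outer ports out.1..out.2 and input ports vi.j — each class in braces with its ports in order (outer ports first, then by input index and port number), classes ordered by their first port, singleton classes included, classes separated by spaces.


{out.1} {out.2, v3.1, v4.2} {v1.1} {v1.2, v4.1} {v2.1, v2.2} {v3.2}

Two ports join when wires chain via C-identified ports.
through A, on inputs (v4, v2): {out.1, v4.2} {out.2, v4.1} {v2.1, v2.2} (out.j = stage outer ports)
through B, on inputs (v1, v4, v2): {out.1, v1.1} {out.2, v4.2} {v1.2, v4.1} {v2.1, v2.2} (out.j = stage outer ports)
through C, on inputs (v1, v4, v2, v3): {out.1} {out.2, v3.1, v4.2} {v1.1} {v1.2, v4.1} {v2.1, v2.2} {v3.2} (out.j = stage outer ports)


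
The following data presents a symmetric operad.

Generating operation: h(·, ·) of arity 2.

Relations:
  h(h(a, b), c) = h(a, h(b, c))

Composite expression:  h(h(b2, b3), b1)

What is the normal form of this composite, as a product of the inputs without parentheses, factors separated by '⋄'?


b2 ⋄ b3 ⋄ b1

All parenthesizations of h agree; list the b-inputs left to right.
h(b2, b3) flattens to b2 ⋄ b3
h(h(b2, b3), b1) flattens to b2 ⋄ b3 ⋄ b1


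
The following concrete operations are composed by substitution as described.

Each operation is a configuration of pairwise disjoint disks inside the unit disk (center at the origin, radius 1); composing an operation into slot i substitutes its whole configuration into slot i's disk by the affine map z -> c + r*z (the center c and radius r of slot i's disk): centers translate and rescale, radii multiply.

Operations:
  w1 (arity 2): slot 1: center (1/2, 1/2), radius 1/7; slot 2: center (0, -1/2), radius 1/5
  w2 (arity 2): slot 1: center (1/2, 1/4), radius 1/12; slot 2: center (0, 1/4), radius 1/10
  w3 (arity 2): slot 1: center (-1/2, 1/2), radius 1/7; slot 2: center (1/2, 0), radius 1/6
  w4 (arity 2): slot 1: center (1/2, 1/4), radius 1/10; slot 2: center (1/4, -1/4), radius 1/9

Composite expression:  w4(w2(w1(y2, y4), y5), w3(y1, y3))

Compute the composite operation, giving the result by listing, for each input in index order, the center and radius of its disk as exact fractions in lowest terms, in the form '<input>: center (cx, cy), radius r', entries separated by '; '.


y1: center (7/36, -7/36), radius 1/63; y2: center (133/240, 67/240), radius 1/840; y3: center (11/36, -1/4), radius 1/54; y4: center (11/20, 13/48), radius 1/600; y5: center (1/2, 11/40), radius 1/100


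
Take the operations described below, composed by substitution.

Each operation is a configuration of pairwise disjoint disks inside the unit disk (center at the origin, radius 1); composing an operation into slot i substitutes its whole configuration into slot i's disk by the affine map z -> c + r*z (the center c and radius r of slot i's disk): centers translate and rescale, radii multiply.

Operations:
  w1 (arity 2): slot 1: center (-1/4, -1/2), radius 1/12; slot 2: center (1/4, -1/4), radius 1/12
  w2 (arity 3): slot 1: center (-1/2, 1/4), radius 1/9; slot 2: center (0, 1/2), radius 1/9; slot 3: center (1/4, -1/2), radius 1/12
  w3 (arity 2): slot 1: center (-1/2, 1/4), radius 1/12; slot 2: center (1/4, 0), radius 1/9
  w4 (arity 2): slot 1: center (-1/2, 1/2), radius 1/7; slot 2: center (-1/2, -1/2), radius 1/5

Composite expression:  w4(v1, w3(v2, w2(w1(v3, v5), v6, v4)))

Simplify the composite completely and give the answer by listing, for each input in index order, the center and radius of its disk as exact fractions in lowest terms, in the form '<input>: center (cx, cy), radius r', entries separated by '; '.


v1: center (-1/2, 1/2), radius 1/7; v2: center (-3/5, -9/20), radius 1/60; v3: center (-187/405, -803/1620), radius 1/4860; v4: center (-4/9, -23/45), radius 1/540; v5: center (-373/810, -401/810), radius 1/4860; v6: center (-9/20, -22/45), radius 1/405

Only the slot chain above each v matters under w4; compose those maps.
for v1, the 1-step affine chain lands on center (-1/2, 1/2), radius 1/7
for v2, the 2-step affine chain lands on center (-3/5, -9/20), radius 1/60
for v3, the 4-step affine chain lands on center (-187/405, -803/1620), radius 1/4860
for v5, the 4-step affine chain lands on center (-373/810, -401/810), radius 1/4860
for v6, the 3-step affine chain lands on center (-9/20, -22/45), radius 1/405
for v4, the 3-step affine chain lands on center (-4/9, -23/45), radius 1/540


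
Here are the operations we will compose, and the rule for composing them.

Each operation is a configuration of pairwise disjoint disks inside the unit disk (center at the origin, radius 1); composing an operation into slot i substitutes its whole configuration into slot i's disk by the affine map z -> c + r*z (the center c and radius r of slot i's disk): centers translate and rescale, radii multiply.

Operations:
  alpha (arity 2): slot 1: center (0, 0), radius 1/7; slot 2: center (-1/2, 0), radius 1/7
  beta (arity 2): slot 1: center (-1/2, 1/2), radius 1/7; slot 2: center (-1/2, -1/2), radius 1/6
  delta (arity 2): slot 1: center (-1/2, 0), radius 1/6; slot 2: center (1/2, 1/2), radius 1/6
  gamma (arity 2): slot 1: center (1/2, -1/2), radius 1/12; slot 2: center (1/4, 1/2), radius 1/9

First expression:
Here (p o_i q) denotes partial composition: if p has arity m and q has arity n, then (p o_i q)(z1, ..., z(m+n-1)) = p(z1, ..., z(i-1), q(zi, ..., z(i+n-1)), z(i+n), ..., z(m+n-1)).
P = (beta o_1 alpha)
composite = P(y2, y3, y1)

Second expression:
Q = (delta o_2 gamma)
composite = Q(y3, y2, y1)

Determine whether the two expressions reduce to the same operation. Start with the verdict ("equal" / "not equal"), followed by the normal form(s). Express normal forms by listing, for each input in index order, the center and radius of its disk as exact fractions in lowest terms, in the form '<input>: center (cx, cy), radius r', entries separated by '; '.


not equal — first y1: center (-1/2, -1/2), radius 1/6; y2: center (-1/2, 1/2), radius 1/49; y3: center (-4/7, 1/2), radius 1/49, second y1: center (13/24, 7/12), radius 1/54; y2: center (7/12, 5/12), radius 1/72; y3: center (-1/2, 0), radius 1/6

The first composite normalizes to y1: center (-1/2, -1/2), radius 1/6; y2: center (-1/2, 1/2), radius 1/49; y3: center (-4/7, 1/2), radius 1/49
The second composite normalizes to y1: center (13/24, 7/12), radius 1/54; y2: center (7/12, 5/12), radius 1/72; y3: center (-1/2, 0), radius 1/6
The normal forms differ: not equal.


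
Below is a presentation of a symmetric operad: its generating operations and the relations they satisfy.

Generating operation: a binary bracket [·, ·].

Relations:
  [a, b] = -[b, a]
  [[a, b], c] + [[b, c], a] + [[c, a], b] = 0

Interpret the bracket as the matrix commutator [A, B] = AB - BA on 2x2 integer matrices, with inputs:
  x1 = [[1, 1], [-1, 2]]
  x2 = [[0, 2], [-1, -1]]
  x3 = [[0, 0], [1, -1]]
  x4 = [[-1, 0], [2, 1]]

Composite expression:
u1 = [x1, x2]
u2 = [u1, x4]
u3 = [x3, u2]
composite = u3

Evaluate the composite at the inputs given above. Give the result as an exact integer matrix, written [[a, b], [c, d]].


[[6, -6], [-12, -6]]

[x1, x2] = [[1, -3], [-2, -1]]
[[x1, x2], x4] = [[-6, -6], [0, 6]]
[x3, [[x1, x2], x4]] = [[6, -6], [-12, -6]]
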